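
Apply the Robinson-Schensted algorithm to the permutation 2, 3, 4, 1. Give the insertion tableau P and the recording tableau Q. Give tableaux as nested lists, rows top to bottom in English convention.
P = [[1, 3, 4], [2]], Q = [[1, 2, 3], [4]]

Insert each entry of the permutation into P by Schensted row insertion, recording in Q the position of each new cell.

Insert 2: appended to row 1. P = [[2]].
Insert 3: appended to row 1. P = [[2, 3]].
Insert 4: appended to row 1. P = [[2, 3, 4]].
Insert 1: 1 bumps 2 from row 1; 2 starts row 2. P = [[1, 3, 4], [2]].

So P = [[1, 3, 4], [2]], Q = [[1, 2, 3], [4]].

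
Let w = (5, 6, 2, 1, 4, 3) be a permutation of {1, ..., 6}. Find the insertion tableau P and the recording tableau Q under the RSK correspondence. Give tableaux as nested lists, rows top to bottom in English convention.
Insert each entry of the permutation into P by Schensted row insertion, recording in Q the position of each new cell.

Insert 5: appended to row 1. P = [[5]].
Insert 6: appended to row 1. P = [[5, 6]].
Insert 2: 2 bumps 5 from row 1; 5 starts row 2. P = [[2, 6], [5]].
Insert 1: 1 bumps 2 from row 1; 2 bumps 5 from row 2; 5 starts row 3. P = [[1, 6], [2], [5]].
Insert 4: 4 bumps 6 from row 1; 6 appends to row 2. P = [[1, 4], [2, 6], [5]].
Insert 3: 3 bumps 4 from row 1; 4 bumps 6 from row 2; 6 appends to row 3. P = [[1, 3], [2, 4], [5, 6]].

So P = [[1, 3], [2, 4], [5, 6]], Q = [[1, 2], [3, 5], [4, 6]].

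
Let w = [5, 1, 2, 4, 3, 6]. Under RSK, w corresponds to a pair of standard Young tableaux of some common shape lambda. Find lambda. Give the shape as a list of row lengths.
[4, 1, 1]

Row-insert each entry into an empty tableau.

After inserting 5: P = [[5]].
After inserting 1: P = [[1], [5]].
After inserting 2: P = [[1, 2], [5]].
After inserting 4: P = [[1, 2, 4], [5]].
After inserting 3: P = [[1, 2, 3], [4], [5]].
After inserting 6: P = [[1, 2, 3, 6], [4], [5]].

The final insertion tableau P = [[1, 2, 3, 6], [4], [5]] has shape [4, 1, 1].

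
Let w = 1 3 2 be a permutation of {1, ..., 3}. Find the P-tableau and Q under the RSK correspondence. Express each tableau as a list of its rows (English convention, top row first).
P = [[1, 2], [3]], Q = [[1, 2], [3]]

Insert each entry of the permutation into P by Schensted row insertion, recording in Q the position of each new cell.

Insert 1: appended to row 1. P = [[1]].
Insert 3: appended to row 1. P = [[1, 3]].
Insert 2: 2 bumps 3 from row 1; 3 starts row 2. P = [[1, 2], [3]].

So P = [[1, 2], [3]], Q = [[1, 2], [3]].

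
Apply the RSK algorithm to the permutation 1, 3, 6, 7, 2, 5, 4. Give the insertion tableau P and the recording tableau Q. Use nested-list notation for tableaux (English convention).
Insert each entry of the permutation into P by Schensted row insertion, recording in Q the position of each new cell.

Insert 1: appended to row 1. P = [[1]].
Insert 3: appended to row 1. P = [[1, 3]].
Insert 6: appended to row 1. P = [[1, 3, 6]].
Insert 7: appended to row 1. P = [[1, 3, 6, 7]].
Insert 2: 2 bumps 3 from row 1; 3 starts row 2. P = [[1, 2, 6, 7], [3]].
Insert 5: 5 bumps 6 from row 1; 6 appends to row 2. P = [[1, 2, 5, 7], [3, 6]].
Insert 4: 4 bumps 5 from row 1; 5 bumps 6 from row 2; 6 starts row 3. P = [[1, 2, 4, 7], [3, 5], [6]].

So P = [[1, 2, 4, 7], [3, 5], [6]], Q = [[1, 2, 3, 4], [5, 6], [7]].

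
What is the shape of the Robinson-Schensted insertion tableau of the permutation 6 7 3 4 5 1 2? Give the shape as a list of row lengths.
Row-insert each entry into an empty tableau.

After inserting 6: P = [[6]].
After inserting 7: P = [[6, 7]].
After inserting 3: P = [[3, 7], [6]].
After inserting 4: P = [[3, 4], [6, 7]].
After inserting 5: P = [[3, 4, 5], [6, 7]].
After inserting 1: P = [[1, 4, 5], [3, 7], [6]].
After inserting 2: P = [[1, 2, 5], [3, 4], [6, 7]].

The final insertion tableau P = [[1, 2, 5], [3, 4], [6, 7]] has shape [3, 2, 2].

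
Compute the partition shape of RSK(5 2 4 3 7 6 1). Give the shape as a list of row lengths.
[3, 2, 1, 1]

Row-insert each entry into an empty tableau.

After inserting 5: P = [[5]].
After inserting 2: P = [[2], [5]].
After inserting 4: P = [[2, 4], [5]].
After inserting 3: P = [[2, 3], [4], [5]].
After inserting 7: P = [[2, 3, 7], [4], [5]].
After inserting 6: P = [[2, 3, 6], [4, 7], [5]].
After inserting 1: P = [[1, 3, 6], [2, 7], [4], [5]].

The final insertion tableau P = [[1, 3, 6], [2, 7], [4], [5]] has shape [3, 2, 1, 1].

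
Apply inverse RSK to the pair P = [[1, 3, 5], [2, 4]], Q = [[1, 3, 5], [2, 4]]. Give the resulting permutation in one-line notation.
Reverse the RSK construction: for i from n down to 1, find the cell of Q containing i, remove the entry at that cell from P, and reverse-bump it up through P; the value ejected from row 1 is w(i).

Step i=5: Q has 5 at row 1, column 3; remove that cell from P, ejecting 5. So w(5) = 5. P is now [[1, 3], [2, 4]].
Step i=4: Q has 4 at row 2, column 2; remove 4 from row 2 of P and reverse-bump: 4 enters row 1 and ejects 3. So w(4) = 3. P is now [[1, 4], [2]].
Step i=3: Q has 3 at row 1, column 2; remove that cell from P, ejecting 4. So w(3) = 4. P is now [[1], [2]].
Step i=2: Q has 2 at row 2, column 1; remove 2 from row 2 of P and reverse-bump: 2 enters row 1 and ejects 1. So w(2) = 1. P is now [[2]].
Step i=1: Q has 1 at row 1, column 1; remove that cell from P, ejecting 2. So w(1) = 2. P is now [].

So w = 2 1 4 3 5.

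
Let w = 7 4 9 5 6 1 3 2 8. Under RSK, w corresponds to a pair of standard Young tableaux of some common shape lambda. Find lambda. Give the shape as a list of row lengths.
Row-insert each entry into an empty tableau.

After inserting 7: P = [[7]].
After inserting 4: P = [[4], [7]].
After inserting 9: P = [[4, 9], [7]].
After inserting 5: P = [[4, 5], [7, 9]].
After inserting 6: P = [[4, 5, 6], [7, 9]].
After inserting 1: P = [[1, 5, 6], [4, 9], [7]].
After inserting 3: P = [[1, 3, 6], [4, 5], [7, 9]].
After inserting 2: P = [[1, 2, 6], [3, 5], [4, 9], [7]].
After inserting 8: P = [[1, 2, 6, 8], [3, 5], [4, 9], [7]].

The final insertion tableau P = [[1, 2, 6, 8], [3, 5], [4, 9], [7]] has shape [4, 2, 2, 1].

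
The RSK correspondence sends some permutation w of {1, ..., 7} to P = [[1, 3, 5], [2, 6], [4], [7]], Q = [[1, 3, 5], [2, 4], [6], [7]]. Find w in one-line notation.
Reverse the RSK construction: for i from n down to 1, find the cell of Q containing i, remove the entry at that cell from P, and reverse-bump it up through P; the value ejected from row 1 is w(i).

Step i=7: Q has 7 at row 4, column 1; remove 7 from row 4 of P and reverse-bump: 7 enters row 3 and ejects 4; 4 enters row 2 and ejects 2; 2 enters row 1 and ejects 1. So w(7) = 1. P is now [[2, 3, 5], [4, 6], [7]].
Step i=6: Q has 6 at row 3, column 1; remove 7 from row 3 of P and reverse-bump: 7 enters row 2 and ejects 6; 6 enters row 1 and ejects 5. So w(6) = 5. P is now [[2, 3, 6], [4, 7]].
Step i=5: Q has 5 at row 1, column 3; remove that cell from P, ejecting 6. So w(5) = 6. P is now [[2, 3], [4, 7]].
Step i=4: Q has 4 at row 2, column 2; remove 7 from row 2 of P and reverse-bump: 7 enters row 1 and ejects 3. So w(4) = 3. P is now [[2, 7], [4]].
Step i=3: Q has 3 at row 1, column 2; remove that cell from P, ejecting 7. So w(3) = 7. P is now [[2], [4]].
Step i=2: Q has 2 at row 2, column 1; remove 4 from row 2 of P and reverse-bump: 4 enters row 1 and ejects 2. So w(2) = 2. P is now [[4]].
Step i=1: Q has 1 at row 1, column 1; remove that cell from P, ejecting 4. So w(1) = 4. P is now [].

So w = 4 2 7 3 6 5 1.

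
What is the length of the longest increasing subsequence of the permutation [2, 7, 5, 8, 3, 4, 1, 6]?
4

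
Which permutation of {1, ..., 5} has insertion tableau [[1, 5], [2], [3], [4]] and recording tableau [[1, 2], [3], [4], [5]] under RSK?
Reverse the RSK construction: for i from n down to 1, find the cell of Q containing i, remove the entry at that cell from P, and reverse-bump it up through P; the value ejected from row 1 is w(i).

Step i=5: Q has 5 at row 4, column 1; remove 4 from row 4 of P and reverse-bump: 4 enters row 3 and ejects 3; 3 enters row 2 and ejects 2; 2 enters row 1 and ejects 1. So w(5) = 1. P is now [[2, 5], [3], [4]].
Step i=4: Q has 4 at row 3, column 1; remove 4 from row 3 of P and reverse-bump: 4 enters row 2 and ejects 3; 3 enters row 1 and ejects 2. So w(4) = 2. P is now [[3, 5], [4]].
Step i=3: Q has 3 at row 2, column 1; remove 4 from row 2 of P and reverse-bump: 4 enters row 1 and ejects 3. So w(3) = 3. P is now [[4, 5]].
Step i=2: Q has 2 at row 1, column 2; remove that cell from P, ejecting 5. So w(2) = 5. P is now [[4]].
Step i=1: Q has 1 at row 1, column 1; remove that cell from P, ejecting 4. So w(1) = 4. P is now [].

So w = 4 5 3 2 1.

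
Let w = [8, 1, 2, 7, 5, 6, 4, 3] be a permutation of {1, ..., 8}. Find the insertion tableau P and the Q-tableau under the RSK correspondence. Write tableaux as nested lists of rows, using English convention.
P = [[1, 2, 3, 6], [4], [5], [7], [8]], Q = [[1, 3, 4, 6], [2], [5], [7], [8]]

Insert each entry of the permutation into P by Schensted row insertion, recording in Q the position of each new cell.

After inserting 8: P = [[8]].
After inserting 1: P = [[1], [8]].
After inserting 2: P = [[1, 2], [8]].
After inserting 7: P = [[1, 2, 7], [8]].
After inserting 5: P = [[1, 2, 5], [7], [8]].
After inserting 6: P = [[1, 2, 5, 6], [7], [8]].
After inserting 4: P = [[1, 2, 4, 6], [5], [7], [8]].
After inserting 3: P = [[1, 2, 3, 6], [4], [5], [7], [8]].

So P = [[1, 2, 3, 6], [4], [5], [7], [8]], Q = [[1, 3, 4, 6], [2], [5], [7], [8]].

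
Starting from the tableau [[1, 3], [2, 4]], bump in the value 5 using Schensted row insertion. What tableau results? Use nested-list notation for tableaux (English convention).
5 is larger than every entry of row 1, so it is appended to row 1. The new tableau is [[1, 3, 5], [2, 4]].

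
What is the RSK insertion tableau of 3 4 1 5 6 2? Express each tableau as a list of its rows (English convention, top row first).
P = [[1, 2, 5, 6], [3, 4]]

Insert 3: appended to row 1. P = [[3]].
Insert 4: appended to row 1. P = [[3, 4]].
Insert 1: 1 bumps 3 from row 1; 3 starts row 2. P = [[1, 4], [3]].
Insert 5: appended to row 1. P = [[1, 4, 5], [3]].
Insert 6: appended to row 1. P = [[1, 4, 5, 6], [3]].
Insert 2: 2 bumps 4 from row 1; 4 appends to row 2. P = [[1, 2, 5, 6], [3, 4]].

So P = [[1, 2, 5, 6], [3, 4]].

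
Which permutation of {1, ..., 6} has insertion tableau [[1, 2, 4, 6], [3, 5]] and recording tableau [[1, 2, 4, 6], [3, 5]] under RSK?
1 3 2 5 4 6

Reverse the RSK construction: for i from n down to 1, find the cell of Q containing i, remove the entry at that cell from P, and reverse-bump it up through P; the value ejected from row 1 is w(i).

Step i=6: Q has 6 at row 1, column 4; remove that cell from P, ejecting 6. So w(6) = 6. P is now [[1, 2, 4], [3, 5]].
Step i=5: Q has 5 at row 2, column 2; remove 5 from row 2 of P and reverse-bump: 5 enters row 1 and ejects 4. So w(5) = 4. P is now [[1, 2, 5], [3]].
Step i=4: Q has 4 at row 1, column 3; remove that cell from P, ejecting 5. So w(4) = 5. P is now [[1, 2], [3]].
Step i=3: Q has 3 at row 2, column 1; remove 3 from row 2 of P and reverse-bump: 3 enters row 1 and ejects 2. So w(3) = 2. P is now [[1, 3]].
Step i=2: Q has 2 at row 1, column 2; remove that cell from P, ejecting 3. So w(2) = 3. P is now [[1]].
Step i=1: Q has 1 at row 1, column 1; remove that cell from P, ejecting 1. So w(1) = 1. P is now [].

So w = 1 3 2 5 4 6.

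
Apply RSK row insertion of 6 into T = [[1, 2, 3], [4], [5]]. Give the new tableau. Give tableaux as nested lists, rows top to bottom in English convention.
[[1, 2, 3, 6], [4], [5]]

6 is larger than every entry of row 1, so it is appended to row 1. The new tableau is [[1, 2, 3, 6], [4], [5]].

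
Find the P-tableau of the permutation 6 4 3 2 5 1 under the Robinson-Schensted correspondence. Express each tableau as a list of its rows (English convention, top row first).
P = [[1, 5], [2], [3], [4], [6]]

Insert 6: appended to row 1. P = [[6]].
Insert 4: 4 bumps 6 from row 1; 6 starts row 2. P = [[4], [6]].
Insert 3: 3 bumps 4 from row 1; 4 bumps 6 from row 2; 6 starts row 3. P = [[3], [4], [6]].
Insert 2: 2 bumps 3 from row 1; 3 bumps 4 from row 2; 4 bumps 6 from row 3; 6 starts row 4. P = [[2], [3], [4], [6]].
Insert 5: appended to row 1. P = [[2, 5], [3], [4], [6]].
Insert 1: 1 bumps 2 from row 1; 2 bumps 3 from row 2; 3 bumps 4 from row 3; 4 bumps 6 from row 4; 6 starts row 5. P = [[1, 5], [2], [3], [4], [6]].

So P = [[1, 5], [2], [3], [4], [6]].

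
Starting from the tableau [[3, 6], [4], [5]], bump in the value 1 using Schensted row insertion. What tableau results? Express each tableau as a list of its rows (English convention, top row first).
[[1, 6], [3], [4], [5]]

In row 1, 1 replaces 3 (the leftmost entry greater than 1); 3 is bumped to row 2. In row 2, 3 replaces 4 (the leftmost entry greater than 3); 4 is bumped to row 3. In row 3, 4 replaces 5 (the leftmost entry greater than 4); 5 is bumped to row 4. 5 starts a new row 4. The new tableau is [[1, 6], [3], [4], [5]].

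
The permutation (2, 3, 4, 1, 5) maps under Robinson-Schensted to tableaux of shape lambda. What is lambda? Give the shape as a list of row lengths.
[4, 1]

Row-insert each entry into an empty tableau.

After inserting 2: P = [[2]].
After inserting 3: P = [[2, 3]].
After inserting 4: P = [[2, 3, 4]].
After inserting 1: P = [[1, 3, 4], [2]].
After inserting 5: P = [[1, 3, 4, 5], [2]].

The final insertion tableau P = [[1, 3, 4, 5], [2]] has shape [4, 1].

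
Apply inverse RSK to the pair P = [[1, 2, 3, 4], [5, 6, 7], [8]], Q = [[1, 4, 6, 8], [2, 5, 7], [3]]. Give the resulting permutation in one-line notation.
8 5 1 6 2 7 3 4

Reverse the RSK construction: for i from n down to 1, find the cell of Q containing i, remove the entry at that cell from P, and reverse-bump it up through P; the value ejected from row 1 is w(i).

Step i=8: Q has 8 at row 1, column 4; remove that cell from P, ejecting 4. So w(8) = 4. P is now [[1, 2, 3], [5, 6, 7], [8]].
Step i=7: Q has 7 at row 2, column 3; remove 7 from row 2 of P and reverse-bump: 7 enters row 1 and ejects 3. So w(7) = 3. P is now [[1, 2, 7], [5, 6], [8]].
Step i=6: Q has 6 at row 1, column 3; remove that cell from P, ejecting 7. So w(6) = 7. P is now [[1, 2], [5, 6], [8]].
Step i=5: Q has 5 at row 2, column 2; remove 6 from row 2 of P and reverse-bump: 6 enters row 1 and ejects 2. So w(5) = 2. P is now [[1, 6], [5], [8]].
Step i=4: Q has 4 at row 1, column 2; remove that cell from P, ejecting 6. So w(4) = 6. P is now [[1], [5], [8]].
Step i=3: Q has 3 at row 3, column 1; remove 8 from row 3 of P and reverse-bump: 8 enters row 2 and ejects 5; 5 enters row 1 and ejects 1. So w(3) = 1. P is now [[5], [8]].
Step i=2: Q has 2 at row 2, column 1; remove 8 from row 2 of P and reverse-bump: 8 enters row 1 and ejects 5. So w(2) = 5. P is now [[8]].
Step i=1: Q has 1 at row 1, column 1; remove that cell from P, ejecting 8. So w(1) = 8. P is now [].

So w = 8 5 1 6 2 7 3 4.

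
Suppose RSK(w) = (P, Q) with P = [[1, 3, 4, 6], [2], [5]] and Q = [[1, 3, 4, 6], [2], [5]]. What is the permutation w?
Reverse the RSK construction: for i from n down to 1, find the cell of Q containing i, remove the entry at that cell from P, and reverse-bump it up through P; the value ejected from row 1 is w(i).

Step i=6: Q has 6 at row 1, column 4; remove that cell from P, ejecting 6. So w(6) = 6. P is now [[1, 3, 4], [2], [5]].
Step i=5: Q has 5 at row 3, column 1; remove 5 from row 3 of P and reverse-bump: 5 enters row 2 and ejects 2; 2 enters row 1 and ejects 1. So w(5) = 1. P is now [[2, 3, 4], [5]].
Step i=4: Q has 4 at row 1, column 3; remove that cell from P, ejecting 4. So w(4) = 4. P is now [[2, 3], [5]].
Step i=3: Q has 3 at row 1, column 2; remove that cell from P, ejecting 3. So w(3) = 3. P is now [[2], [5]].
Step i=2: Q has 2 at row 2, column 1; remove 5 from row 2 of P and reverse-bump: 5 enters row 1 and ejects 2. So w(2) = 2. P is now [[5]].
Step i=1: Q has 1 at row 1, column 1; remove that cell from P, ejecting 5. So w(1) = 5. P is now [].

So w = 5 2 3 4 1 6.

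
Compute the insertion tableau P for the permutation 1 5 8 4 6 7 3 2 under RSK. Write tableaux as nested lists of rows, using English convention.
P = [[1, 2, 6, 7], [3, 8], [4], [5]]

After inserting 1: P = [[1]].
After inserting 5: P = [[1, 5]].
After inserting 8: P = [[1, 5, 8]].
After inserting 4: P = [[1, 4, 8], [5]].
After inserting 6: P = [[1, 4, 6], [5, 8]].
After inserting 7: P = [[1, 4, 6, 7], [5, 8]].
After inserting 3: P = [[1, 3, 6, 7], [4, 8], [5]].
After inserting 2: P = [[1, 2, 6, 7], [3, 8], [4], [5]].

So P = [[1, 2, 6, 7], [3, 8], [4], [5]].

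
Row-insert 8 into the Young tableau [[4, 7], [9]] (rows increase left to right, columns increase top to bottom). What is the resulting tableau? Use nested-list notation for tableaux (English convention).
[[4, 7, 8], [9]]

8 is larger than every entry of row 1, so it is appended to row 1. The new tableau is [[4, 7, 8], [9]].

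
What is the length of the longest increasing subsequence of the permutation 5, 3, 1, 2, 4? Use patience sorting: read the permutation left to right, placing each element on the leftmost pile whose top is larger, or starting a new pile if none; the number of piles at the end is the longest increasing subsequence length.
3

5: new pile. tops = [5]
3: onto pile 1 (replacing 5). tops = [3]
1: onto pile 1 (replacing 3). tops = [1]
2: new pile. tops = [1, 2]
4: new pile. tops = [1, 2, 4]

3 piles, so the longest increasing subsequence has length 3.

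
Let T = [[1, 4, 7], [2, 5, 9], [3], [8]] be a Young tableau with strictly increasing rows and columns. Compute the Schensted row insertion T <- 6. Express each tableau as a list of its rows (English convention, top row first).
[[1, 4, 6], [2, 5, 7], [3, 9], [8]]

In row 1, 6 replaces 7 (the leftmost entry greater than 6); 7 is bumped to row 2. In row 2, 7 replaces 9 (the leftmost entry greater than 7); 9 is bumped to row 3. 9 is appended to row 3. The new tableau is [[1, 4, 6], [2, 5, 7], [3, 9], [8]].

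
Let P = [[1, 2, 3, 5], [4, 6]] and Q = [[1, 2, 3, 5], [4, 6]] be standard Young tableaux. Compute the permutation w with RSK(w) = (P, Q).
Reverse the RSK construction: for i from n down to 1, find the cell of Q containing i, remove the entry at that cell from P, and reverse-bump it up through P; the value ejected from row 1 is w(i).

Step i=6: Q has 6 at row 2, column 2; remove 6 from row 2 of P and reverse-bump: 6 enters row 1 and ejects 5. So w(6) = 5. P is now [[1, 2, 3, 6], [4]].
Step i=5: Q has 5 at row 1, column 4; remove that cell from P, ejecting 6. So w(5) = 6. P is now [[1, 2, 3], [4]].
Step i=4: Q has 4 at row 2, column 1; remove 4 from row 2 of P and reverse-bump: 4 enters row 1 and ejects 3. So w(4) = 3. P is now [[1, 2, 4]].
Step i=3: Q has 3 at row 1, column 3; remove that cell from P, ejecting 4. So w(3) = 4. P is now [[1, 2]].
Step i=2: Q has 2 at row 1, column 2; remove that cell from P, ejecting 2. So w(2) = 2. P is now [[1]].
Step i=1: Q has 1 at row 1, column 1; remove that cell from P, ejecting 1. So w(1) = 1. P is now [].

So w = 1 2 4 3 6 5.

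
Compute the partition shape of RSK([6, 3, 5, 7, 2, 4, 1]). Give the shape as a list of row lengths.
[3, 2, 1, 1]

Row-insert each entry into an empty tableau.

After inserting 6: P = [[6]].
After inserting 3: P = [[3], [6]].
After inserting 5: P = [[3, 5], [6]].
After inserting 7: P = [[3, 5, 7], [6]].
After inserting 2: P = [[2, 5, 7], [3], [6]].
After inserting 4: P = [[2, 4, 7], [3, 5], [6]].
After inserting 1: P = [[1, 4, 7], [2, 5], [3], [6]].

The final insertion tableau P = [[1, 4, 7], [2, 5], [3], [6]] has shape [3, 2, 1, 1].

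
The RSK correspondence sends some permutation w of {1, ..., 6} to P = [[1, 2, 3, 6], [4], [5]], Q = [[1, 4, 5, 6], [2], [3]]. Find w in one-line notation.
Reverse RSK: for i = n, n-1, ..., 1, locate i in Q, remove the corresponding corner cell from P, and reverse-bump its entry up through P; the value ejected from row 1 is w(i).

So w = 5 4 1 2 3 6.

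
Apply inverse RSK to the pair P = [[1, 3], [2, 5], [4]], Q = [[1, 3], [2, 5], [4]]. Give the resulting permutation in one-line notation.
Reverse the RSK construction: for i from n down to 1, find the cell of Q containing i, remove the entry at that cell from P, and reverse-bump it up through P; the value ejected from row 1 is w(i).

Step i=5: Q has 5 at row 2, column 2; remove 5 from row 2 of P and reverse-bump: 5 enters row 1 and ejects 3. So w(5) = 3. P is now [[1, 5], [2], [4]].
Step i=4: Q has 4 at row 3, column 1; remove 4 from row 3 of P and reverse-bump: 4 enters row 2 and ejects 2; 2 enters row 1 and ejects 1. So w(4) = 1. P is now [[2, 5], [4]].
Step i=3: Q has 3 at row 1, column 2; remove that cell from P, ejecting 5. So w(3) = 5. P is now [[2], [4]].
Step i=2: Q has 2 at row 2, column 1; remove 4 from row 2 of P and reverse-bump: 4 enters row 1 and ejects 2. So w(2) = 2. P is now [[4]].
Step i=1: Q has 1 at row 1, column 1; remove that cell from P, ejecting 4. So w(1) = 4. P is now [].

So w = 4 2 5 1 3.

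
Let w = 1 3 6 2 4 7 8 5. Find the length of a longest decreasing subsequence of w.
2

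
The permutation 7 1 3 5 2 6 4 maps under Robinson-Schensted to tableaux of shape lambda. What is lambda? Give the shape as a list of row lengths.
[4, 2, 1]

Row-insert each entry into an empty tableau.

After inserting 7: P = [[7]].
After inserting 1: P = [[1], [7]].
After inserting 3: P = [[1, 3], [7]].
After inserting 5: P = [[1, 3, 5], [7]].
After inserting 2: P = [[1, 2, 5], [3], [7]].
After inserting 6: P = [[1, 2, 5, 6], [3], [7]].
After inserting 4: P = [[1, 2, 4, 6], [3, 5], [7]].

The final insertion tableau P = [[1, 2, 4, 6], [3, 5], [7]] has shape [4, 2, 1].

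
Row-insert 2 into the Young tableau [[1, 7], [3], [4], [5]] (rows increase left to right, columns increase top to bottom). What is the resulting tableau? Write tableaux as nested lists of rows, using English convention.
In row 1, 2 replaces 7 (the leftmost entry greater than 2); 7 is bumped to row 2. 7 is appended to row 2. The new tableau is [[1, 2], [3, 7], [4], [5]].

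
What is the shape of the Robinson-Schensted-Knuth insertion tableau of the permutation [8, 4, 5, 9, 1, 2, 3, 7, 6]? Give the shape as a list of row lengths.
RSK row insertion gives P = [[1, 2, 3, 6], [4, 5, 7], [8, 9]], which has shape [4, 3, 2].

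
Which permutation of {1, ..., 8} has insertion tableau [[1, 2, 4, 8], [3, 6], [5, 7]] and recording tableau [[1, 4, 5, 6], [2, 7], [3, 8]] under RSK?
5 3 1 2 7 8 6 4

Reverse the RSK construction: for i from n down to 1, find the cell of Q containing i, remove the entry at that cell from P, and reverse-bump it up through P; the value ejected from row 1 is w(i).

Step i=8: Q has 8 at row 3, column 2; remove 7 from row 3 of P and reverse-bump: 7 enters row 2 and ejects 6; 6 enters row 1 and ejects 4. So w(8) = 4. P is now [[1, 2, 6, 8], [3, 7], [5]].
Step i=7: Q has 7 at row 2, column 2; remove 7 from row 2 of P and reverse-bump: 7 enters row 1 and ejects 6. So w(7) = 6. P is now [[1, 2, 7, 8], [3], [5]].
Step i=6: Q has 6 at row 1, column 4; remove that cell from P, ejecting 8. So w(6) = 8. P is now [[1, 2, 7], [3], [5]].
Step i=5: Q has 5 at row 1, column 3; remove that cell from P, ejecting 7. So w(5) = 7. P is now [[1, 2], [3], [5]].
Step i=4: Q has 4 at row 1, column 2; remove that cell from P, ejecting 2. So w(4) = 2. P is now [[1], [3], [5]].
Step i=3: Q has 3 at row 3, column 1; remove 5 from row 3 of P and reverse-bump: 5 enters row 2 and ejects 3; 3 enters row 1 and ejects 1. So w(3) = 1. P is now [[3], [5]].
Step i=2: Q has 2 at row 2, column 1; remove 5 from row 2 of P and reverse-bump: 5 enters row 1 and ejects 3. So w(2) = 3. P is now [[5]].
Step i=1: Q has 1 at row 1, column 1; remove that cell from P, ejecting 5. So w(1) = 5. P is now [].

So w = 5 3 1 2 7 8 6 4.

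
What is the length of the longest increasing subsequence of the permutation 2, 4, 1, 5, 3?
3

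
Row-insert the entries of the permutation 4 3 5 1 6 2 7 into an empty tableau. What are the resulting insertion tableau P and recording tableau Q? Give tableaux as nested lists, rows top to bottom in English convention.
Insert each entry of the permutation into P by Schensted row insertion, recording in Q the position of each new cell.

Insert 4: appended to row 1. P = [[4]], Q = [[1]].
Insert 3: 3 bumps 4 from row 1; 4 starts row 2. P = [[3], [4]], Q = [[1], [2]].
Insert 5: appended to row 1. P = [[3, 5], [4]], Q = [[1, 3], [2]].
Insert 1: 1 bumps 3 from row 1; 3 bumps 4 from row 2; 4 starts row 3. P = [[1, 5], [3], [4]], Q = [[1, 3], [2], [4]].
Insert 6: appended to row 1. P = [[1, 5, 6], [3], [4]], Q = [[1, 3, 5], [2], [4]].
Insert 2: 2 bumps 5 from row 1; 5 appends to row 2. P = [[1, 2, 6], [3, 5], [4]], Q = [[1, 3, 5], [2, 6], [4]].
Insert 7: appended to row 1. P = [[1, 2, 6, 7], [3, 5], [4]], Q = [[1, 3, 5, 7], [2, 6], [4]].

So P = [[1, 2, 6, 7], [3, 5], [4]], Q = [[1, 3, 5, 7], [2, 6], [4]].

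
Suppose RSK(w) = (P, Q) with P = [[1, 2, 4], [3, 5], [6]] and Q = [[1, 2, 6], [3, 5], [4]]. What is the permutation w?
Reverse the RSK construction: for i from n down to 1, find the cell of Q containing i, remove the entry at that cell from P, and reverse-bump it up through P; the value ejected from row 1 is w(i).

Step i=6: Q has 6 at row 1, column 3; remove that cell from P, ejecting 4. So w(6) = 4. P is now [[1, 2], [3, 5], [6]].
Step i=5: Q has 5 at row 2, column 2; remove 5 from row 2 of P and reverse-bump: 5 enters row 1 and ejects 2. So w(5) = 2. P is now [[1, 5], [3], [6]].
Step i=4: Q has 4 at row 3, column 1; remove 6 from row 3 of P and reverse-bump: 6 enters row 2 and ejects 3; 3 enters row 1 and ejects 1. So w(4) = 1. P is now [[3, 5], [6]].
Step i=3: Q has 3 at row 2, column 1; remove 6 from row 2 of P and reverse-bump: 6 enters row 1 and ejects 5. So w(3) = 5. P is now [[3, 6]].
Step i=2: Q has 2 at row 1, column 2; remove that cell from P, ejecting 6. So w(2) = 6. P is now [[3]].
Step i=1: Q has 1 at row 1, column 1; remove that cell from P, ejecting 3. So w(1) = 3. P is now [].

So w = 3 6 5 1 2 4.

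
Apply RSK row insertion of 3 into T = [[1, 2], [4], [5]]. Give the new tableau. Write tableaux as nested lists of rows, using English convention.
[[1, 2, 3], [4], [5]]

3 is larger than every entry of row 1, so it is appended to row 1. The new tableau is [[1, 2, 3], [4], [5]].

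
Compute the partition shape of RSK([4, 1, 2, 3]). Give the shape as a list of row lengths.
[3, 1]

Row-insert each entry into an empty tableau.

After inserting 4: P = [[4]].
After inserting 1: P = [[1], [4]].
After inserting 2: P = [[1, 2], [4]].
After inserting 3: P = [[1, 2, 3], [4]].

The final insertion tableau P = [[1, 2, 3], [4]] has shape [3, 1].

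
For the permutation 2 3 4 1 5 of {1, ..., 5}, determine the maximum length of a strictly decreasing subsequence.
2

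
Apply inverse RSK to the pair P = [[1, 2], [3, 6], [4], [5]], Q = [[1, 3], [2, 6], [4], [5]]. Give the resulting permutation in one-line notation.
5 4 6 3 1 2

Reverse the RSK construction: for i from n down to 1, find the cell of Q containing i, remove the entry at that cell from P, and reverse-bump it up through P; the value ejected from row 1 is w(i).

Step i=6: Q has 6 at row 2, column 2; remove 6 from row 2 of P and reverse-bump: 6 enters row 1 and ejects 2. So w(6) = 2. P is now [[1, 6], [3], [4], [5]].
Step i=5: Q has 5 at row 4, column 1; remove 5 from row 4 of P and reverse-bump: 5 enters row 3 and ejects 4; 4 enters row 2 and ejects 3; 3 enters row 1 and ejects 1. So w(5) = 1. P is now [[3, 6], [4], [5]].
Step i=4: Q has 4 at row 3, column 1; remove 5 from row 3 of P and reverse-bump: 5 enters row 2 and ejects 4; 4 enters row 1 and ejects 3. So w(4) = 3. P is now [[4, 6], [5]].
Step i=3: Q has 3 at row 1, column 2; remove that cell from P, ejecting 6. So w(3) = 6. P is now [[4], [5]].
Step i=2: Q has 2 at row 2, column 1; remove 5 from row 2 of P and reverse-bump: 5 enters row 1 and ejects 4. So w(2) = 4. P is now [[5]].
Step i=1: Q has 1 at row 1, column 1; remove that cell from P, ejecting 5. So w(1) = 5. P is now [].

So w = 5 4 6 3 1 2.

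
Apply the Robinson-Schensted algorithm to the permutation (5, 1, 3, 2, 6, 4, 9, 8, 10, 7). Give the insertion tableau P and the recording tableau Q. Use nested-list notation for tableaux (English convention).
P = [[1, 2, 4, 7, 10], [3, 6, 8], [5, 9]], Q = [[1, 3, 5, 7, 9], [2, 6, 8], [4, 10]]

Insert each entry of the permutation into P by Schensted row insertion, recording in Q the position of each new cell.

Insert 5: appended to row 1. P = [[5]], Q = [[1]].
Insert 1: 1 bumps 5 from row 1; 5 starts row 2. P = [[1], [5]], Q = [[1], [2]].
Insert 3: appended to row 1. P = [[1, 3], [5]], Q = [[1, 3], [2]].
Insert 2: 2 bumps 3 from row 1; 3 bumps 5 from row 2; 5 starts row 3. P = [[1, 2], [3], [5]], Q = [[1, 3], [2], [4]].
Insert 6: appended to row 1. P = [[1, 2, 6], [3], [5]], Q = [[1, 3, 5], [2], [4]].
Insert 4: 4 bumps 6 from row 1; 6 appends to row 2. P = [[1, 2, 4], [3, 6], [5]], Q = [[1, 3, 5], [2, 6], [4]].
Insert 9: appended to row 1. P = [[1, 2, 4, 9], [3, 6], [5]], Q = [[1, 3, 5, 7], [2, 6], [4]].
Insert 8: 8 bumps 9 from row 1; 9 appends to row 2. P = [[1, 2, 4, 8], [3, 6, 9], [5]], Q = [[1, 3, 5, 7], [2, 6, 8], [4]].
Insert 10: appended to row 1. P = [[1, 2, 4, 8, 10], [3, 6, 9], [5]], Q = [[1, 3, 5, 7, 9], [2, 6, 8], [4]].
Insert 7: 7 bumps 8 from row 1; 8 bumps 9 from row 2; 9 appends to row 3. P = [[1, 2, 4, 7, 10], [3, 6, 8], [5, 9]], Q = [[1, 3, 5, 7, 9], [2, 6, 8], [4, 10]].

So P = [[1, 2, 4, 7, 10], [3, 6, 8], [5, 9]], Q = [[1, 3, 5, 7, 9], [2, 6, 8], [4, 10]].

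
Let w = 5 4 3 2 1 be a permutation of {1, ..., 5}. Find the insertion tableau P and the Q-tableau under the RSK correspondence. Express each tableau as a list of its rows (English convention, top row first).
P = [[1], [2], [3], [4], [5]], Q = [[1], [2], [3], [4], [5]]

Insert each entry of the permutation into P by Schensted row insertion, recording in Q the position of each new cell.

After inserting 5: P = [[5]].
After inserting 4: P = [[4], [5]].
After inserting 3: P = [[3], [4], [5]].
After inserting 2: P = [[2], [3], [4], [5]].
After inserting 1: P = [[1], [2], [3], [4], [5]].

So P = [[1], [2], [3], [4], [5]], Q = [[1], [2], [3], [4], [5]].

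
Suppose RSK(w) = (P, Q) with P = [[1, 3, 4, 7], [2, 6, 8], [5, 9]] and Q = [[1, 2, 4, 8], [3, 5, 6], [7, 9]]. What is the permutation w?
Reverse RSK: for i = n, n-1, ..., 1, locate i in Q, remove the corresponding corner cell from P, and reverse-bump its entry up through P; the value ejected from row 1 is w(i).

So w = 5 6 2 9 3 4 1 8 7.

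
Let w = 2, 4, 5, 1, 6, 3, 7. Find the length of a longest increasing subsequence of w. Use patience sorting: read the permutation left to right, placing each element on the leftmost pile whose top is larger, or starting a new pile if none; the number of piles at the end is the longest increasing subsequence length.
5

2: new pile. tops = [2]
4: new pile. tops = [2, 4]
5: new pile. tops = [2, 4, 5]
1: onto pile 1 (replacing 2). tops = [1, 4, 5]
6: new pile. tops = [1, 4, 5, 6]
3: onto pile 2 (replacing 4). tops = [1, 3, 5, 6]
7: new pile. tops = [1, 3, 5, 6, 7]

5 piles, so the longest increasing subsequence has length 5.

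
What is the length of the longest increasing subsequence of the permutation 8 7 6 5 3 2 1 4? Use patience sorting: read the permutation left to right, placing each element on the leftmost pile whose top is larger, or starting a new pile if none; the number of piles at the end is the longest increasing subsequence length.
2

8: new pile. tops = [8]
7: onto pile 1 (replacing 8). tops = [7]
6: onto pile 1 (replacing 7). tops = [6]
5: onto pile 1 (replacing 6). tops = [5]
3: onto pile 1 (replacing 5). tops = [3]
2: onto pile 1 (replacing 3). tops = [2]
1: onto pile 1 (replacing 2). tops = [1]
4: new pile. tops = [1, 4]

2 piles, so the longest increasing subsequence has length 2.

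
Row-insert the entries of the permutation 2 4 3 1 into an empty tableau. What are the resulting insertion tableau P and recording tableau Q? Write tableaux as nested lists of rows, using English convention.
P = [[1, 3], [2], [4]], Q = [[1, 2], [3], [4]]

Insert each entry of the permutation into P by Schensted row insertion, recording in Q the position of each new cell.

Insert 2: appended to row 1. P = [[2]], Q = [[1]].
Insert 4: appended to row 1. P = [[2, 4]], Q = [[1, 2]].
Insert 3: 3 bumps 4 from row 1; 4 starts row 2. P = [[2, 3], [4]], Q = [[1, 2], [3]].
Insert 1: 1 bumps 2 from row 1; 2 bumps 4 from row 2; 4 starts row 3. P = [[1, 3], [2], [4]], Q = [[1, 2], [3], [4]].

So P = [[1, 3], [2], [4]], Q = [[1, 2], [3], [4]].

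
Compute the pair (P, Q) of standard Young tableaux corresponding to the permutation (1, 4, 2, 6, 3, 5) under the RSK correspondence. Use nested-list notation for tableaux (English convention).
Insert each entry of the permutation into P by Schensted row insertion, recording in Q the position of each new cell.

Insert 1: appended to row 1. P = [[1]], Q = [[1]].
Insert 4: appended to row 1. P = [[1, 4]], Q = [[1, 2]].
Insert 2: 2 bumps 4 from row 1; 4 starts row 2. P = [[1, 2], [4]], Q = [[1, 2], [3]].
Insert 6: appended to row 1. P = [[1, 2, 6], [4]], Q = [[1, 2, 4], [3]].
Insert 3: 3 bumps 6 from row 1; 6 appends to row 2. P = [[1, 2, 3], [4, 6]], Q = [[1, 2, 4], [3, 5]].
Insert 5: appended to row 1. P = [[1, 2, 3, 5], [4, 6]], Q = [[1, 2, 4, 6], [3, 5]].

So P = [[1, 2, 3, 5], [4, 6]], Q = [[1, 2, 4, 6], [3, 5]].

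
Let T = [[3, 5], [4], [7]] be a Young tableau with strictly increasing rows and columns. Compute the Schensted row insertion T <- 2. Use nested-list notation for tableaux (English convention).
In row 1, 2 replaces 3 (the leftmost entry greater than 2); 3 is bumped to row 2. In row 2, 3 replaces 4 (the leftmost entry greater than 3); 4 is bumped to row 3. In row 3, 4 replaces 7 (the leftmost entry greater than 4); 7 is bumped to row 4. 7 starts a new row 4. The new tableau is [[2, 5], [3], [4], [7]].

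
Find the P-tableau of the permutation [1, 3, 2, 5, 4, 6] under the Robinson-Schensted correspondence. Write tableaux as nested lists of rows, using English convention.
Insert 1: appended to row 1. P = [[1]].
Insert 3: appended to row 1. P = [[1, 3]].
Insert 2: 2 bumps 3 from row 1; 3 starts row 2. P = [[1, 2], [3]].
Insert 5: appended to row 1. P = [[1, 2, 5], [3]].
Insert 4: 4 bumps 5 from row 1; 5 appends to row 2. P = [[1, 2, 4], [3, 5]].
Insert 6: appended to row 1. P = [[1, 2, 4, 6], [3, 5]].

So P = [[1, 2, 4, 6], [3, 5]].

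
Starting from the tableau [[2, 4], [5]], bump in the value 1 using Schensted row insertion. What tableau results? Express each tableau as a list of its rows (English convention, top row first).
In row 1, 1 replaces 2 (the leftmost entry greater than 1); 2 is bumped to row 2. In row 2, 2 replaces 5 (the leftmost entry greater than 2); 5 is bumped to row 3. 5 starts a new row 3. The new tableau is [[1, 4], [2], [5]].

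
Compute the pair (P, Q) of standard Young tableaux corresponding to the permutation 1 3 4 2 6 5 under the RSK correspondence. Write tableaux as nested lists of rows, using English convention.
P = [[1, 2, 4, 5], [3, 6]], Q = [[1, 2, 3, 5], [4, 6]]

Insert each entry of the permutation into P by Schensted row insertion, recording in Q the position of each new cell.

Insert 1: appended to row 1. P = [[1]].
Insert 3: appended to row 1. P = [[1, 3]].
Insert 4: appended to row 1. P = [[1, 3, 4]].
Insert 2: 2 bumps 3 from row 1; 3 starts row 2. P = [[1, 2, 4], [3]].
Insert 6: appended to row 1. P = [[1, 2, 4, 6], [3]].
Insert 5: 5 bumps 6 from row 1; 6 appends to row 2. P = [[1, 2, 4, 5], [3, 6]].

So P = [[1, 2, 4, 5], [3, 6]], Q = [[1, 2, 3, 5], [4, 6]].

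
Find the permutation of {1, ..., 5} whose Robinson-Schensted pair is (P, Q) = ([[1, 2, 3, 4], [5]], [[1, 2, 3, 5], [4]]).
1 2 5 3 4

Reverse the RSK construction: for i from n down to 1, find the cell of Q containing i, remove the entry at that cell from P, and reverse-bump it up through P; the value ejected from row 1 is w(i).

Step i=5: Q has 5 at row 1, column 4; remove that cell from P, ejecting 4. So w(5) = 4. P is now [[1, 2, 3], [5]].
Step i=4: Q has 4 at row 2, column 1; remove 5 from row 2 of P and reverse-bump: 5 enters row 1 and ejects 3. So w(4) = 3. P is now [[1, 2, 5]].
Step i=3: Q has 3 at row 1, column 3; remove that cell from P, ejecting 5. So w(3) = 5. P is now [[1, 2]].
Step i=2: Q has 2 at row 1, column 2; remove that cell from P, ejecting 2. So w(2) = 2. P is now [[1]].
Step i=1: Q has 1 at row 1, column 1; remove that cell from P, ejecting 1. So w(1) = 1. P is now [].

So w = 1 2 5 3 4.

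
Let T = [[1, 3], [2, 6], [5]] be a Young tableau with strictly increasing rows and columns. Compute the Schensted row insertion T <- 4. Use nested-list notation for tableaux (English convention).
4 is larger than every entry of row 1, so it is appended to row 1. The new tableau is [[1, 3, 4], [2, 6], [5]].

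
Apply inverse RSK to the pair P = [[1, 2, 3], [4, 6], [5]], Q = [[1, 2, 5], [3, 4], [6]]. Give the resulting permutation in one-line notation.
5 6 1 2 4 3

Reverse the RSK construction: for i from n down to 1, find the cell of Q containing i, remove the entry at that cell from P, and reverse-bump it up through P; the value ejected from row 1 is w(i).

Step i=6: Q has 6 at row 3, column 1; remove 5 from row 3 of P and reverse-bump: 5 enters row 2 and ejects 4; 4 enters row 1 and ejects 3. So w(6) = 3. P is now [[1, 2, 4], [5, 6]].
Step i=5: Q has 5 at row 1, column 3; remove that cell from P, ejecting 4. So w(5) = 4. P is now [[1, 2], [5, 6]].
Step i=4: Q has 4 at row 2, column 2; remove 6 from row 2 of P and reverse-bump: 6 enters row 1 and ejects 2. So w(4) = 2. P is now [[1, 6], [5]].
Step i=3: Q has 3 at row 2, column 1; remove 5 from row 2 of P and reverse-bump: 5 enters row 1 and ejects 1. So w(3) = 1. P is now [[5, 6]].
Step i=2: Q has 2 at row 1, column 2; remove that cell from P, ejecting 6. So w(2) = 6. P is now [[5]].
Step i=1: Q has 1 at row 1, column 1; remove that cell from P, ejecting 5. So w(1) = 5. P is now [].

So w = 5 6 1 2 4 3.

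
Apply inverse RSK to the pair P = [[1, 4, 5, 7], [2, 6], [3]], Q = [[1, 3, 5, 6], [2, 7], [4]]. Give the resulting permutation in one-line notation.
Reverse the RSK construction: for i from n down to 1, find the cell of Q containing i, remove the entry at that cell from P, and reverse-bump it up through P; the value ejected from row 1 is w(i).

Step i=7: Q has 7 at row 2, column 2; remove 6 from row 2 of P and reverse-bump: 6 enters row 1 and ejects 5. So w(7) = 5. P is now [[1, 4, 6, 7], [2], [3]].
Step i=6: Q has 6 at row 1, column 4; remove that cell from P, ejecting 7. So w(6) = 7. P is now [[1, 4, 6], [2], [3]].
Step i=5: Q has 5 at row 1, column 3; remove that cell from P, ejecting 6. So w(5) = 6. P is now [[1, 4], [2], [3]].
Step i=4: Q has 4 at row 3, column 1; remove 3 from row 3 of P and reverse-bump: 3 enters row 2 and ejects 2; 2 enters row 1 and ejects 1. So w(4) = 1. P is now [[2, 4], [3]].
Step i=3: Q has 3 at row 1, column 2; remove that cell from P, ejecting 4. So w(3) = 4. P is now [[2], [3]].
Step i=2: Q has 2 at row 2, column 1; remove 3 from row 2 of P and reverse-bump: 3 enters row 1 and ejects 2. So w(2) = 2. P is now [[3]].
Step i=1: Q has 1 at row 1, column 1; remove that cell from P, ejecting 3. So w(1) = 3. P is now [].

So w = 3 2 4 1 6 7 5.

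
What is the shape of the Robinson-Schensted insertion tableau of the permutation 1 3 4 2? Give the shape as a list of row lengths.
Row-insert each entry into an empty tableau.

After inserting 1: P = [[1]].
After inserting 3: P = [[1, 3]].
After inserting 4: P = [[1, 3, 4]].
After inserting 2: P = [[1, 2, 4], [3]].

The final insertion tableau P = [[1, 2, 4], [3]] has shape [3, 1].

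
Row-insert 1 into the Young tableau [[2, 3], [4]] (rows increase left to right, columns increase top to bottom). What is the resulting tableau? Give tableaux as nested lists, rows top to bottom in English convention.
In row 1, 1 replaces 2 (the leftmost entry greater than 1); 2 is bumped to row 2. In row 2, 2 replaces 4 (the leftmost entry greater than 2); 4 is bumped to row 3. 4 starts a new row 3. The new tableau is [[1, 3], [2], [4]].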